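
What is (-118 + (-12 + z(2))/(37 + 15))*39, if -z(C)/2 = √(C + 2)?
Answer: -4614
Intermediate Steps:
z(C) = -2*√(2 + C) (z(C) = -2*√(C + 2) = -2*√(2 + C))
(-118 + (-12 + z(2))/(37 + 15))*39 = (-118 + (-12 - 2*√(2 + 2))/(37 + 15))*39 = (-118 + (-12 - 2*√4)/52)*39 = (-118 + (-12 - 2*2)*(1/52))*39 = (-118 + (-12 - 4)*(1/52))*39 = (-118 - 16*1/52)*39 = (-118 - 4/13)*39 = -1538/13*39 = -4614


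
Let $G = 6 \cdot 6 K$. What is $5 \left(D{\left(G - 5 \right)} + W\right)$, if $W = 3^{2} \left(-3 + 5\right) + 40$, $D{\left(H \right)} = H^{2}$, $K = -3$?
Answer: $64135$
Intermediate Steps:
$G = -108$ ($G = 6 \cdot 6 \left(-3\right) = 36 \left(-3\right) = -108$)
$W = 58$ ($W = 9 \cdot 2 + 40 = 18 + 40 = 58$)
$5 \left(D{\left(G - 5 \right)} + W\right) = 5 \left(\left(-108 - 5\right)^{2} + 58\right) = 5 \left(\left(-113\right)^{2} + 58\right) = 5 \left(12769 + 58\right) = 5 \cdot 12827 = 64135$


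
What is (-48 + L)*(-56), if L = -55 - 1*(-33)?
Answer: 3920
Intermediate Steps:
L = -22 (L = -55 + 33 = -22)
(-48 + L)*(-56) = (-48 - 22)*(-56) = -70*(-56) = 3920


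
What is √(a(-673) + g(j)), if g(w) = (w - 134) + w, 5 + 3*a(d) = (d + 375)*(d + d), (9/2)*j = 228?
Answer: √1203015/3 ≈ 365.61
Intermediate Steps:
j = 152/3 (j = (2/9)*228 = 152/3 ≈ 50.667)
a(d) = -5/3 + 2*d*(375 + d)/3 (a(d) = -5/3 + ((d + 375)*(d + d))/3 = -5/3 + ((375 + d)*(2*d))/3 = -5/3 + (2*d*(375 + d))/3 = -5/3 + 2*d*(375 + d)/3)
g(w) = -134 + 2*w (g(w) = (-134 + w) + w = -134 + 2*w)
√(a(-673) + g(j)) = √((-5/3 + 250*(-673) + (⅔)*(-673)²) + (-134 + 2*(152/3))) = √((-5/3 - 168250 + (⅔)*452929) + (-134 + 304/3)) = √((-5/3 - 168250 + 905858/3) - 98/3) = √(133701 - 98/3) = √(401005/3) = √1203015/3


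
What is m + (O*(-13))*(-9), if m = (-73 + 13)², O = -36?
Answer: -612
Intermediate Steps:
m = 3600 (m = (-60)² = 3600)
m + (O*(-13))*(-9) = 3600 - 36*(-13)*(-9) = 3600 + 468*(-9) = 3600 - 4212 = -612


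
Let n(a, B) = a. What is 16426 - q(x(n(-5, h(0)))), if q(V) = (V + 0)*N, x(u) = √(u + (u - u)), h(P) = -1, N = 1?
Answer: 16426 - I*√5 ≈ 16426.0 - 2.2361*I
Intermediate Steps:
x(u) = √u (x(u) = √(u + 0) = √u)
q(V) = V (q(V) = (V + 0)*1 = V*1 = V)
16426 - q(x(n(-5, h(0)))) = 16426 - √(-5) = 16426 - I*√5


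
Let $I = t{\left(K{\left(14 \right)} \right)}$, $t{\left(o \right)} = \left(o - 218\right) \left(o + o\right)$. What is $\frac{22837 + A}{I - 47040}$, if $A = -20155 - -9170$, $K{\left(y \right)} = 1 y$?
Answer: $- \frac{2963}{13188} \approx -0.22467$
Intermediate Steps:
$K{\left(y \right)} = y$
$t{\left(o \right)} = 2 o \left(-218 + o\right)$ ($t{\left(o \right)} = \left(-218 + o\right) 2 o = 2 o \left(-218 + o\right)$)
$I = -5712$ ($I = 2 \cdot 14 \left(-218 + 14\right) = 2 \cdot 14 \left(-204\right) = -5712$)
$A = -10985$ ($A = -20155 + 9170 = -10985$)
$\frac{22837 + A}{I - 47040} = \frac{22837 - 10985}{-5712 - 47040} = \frac{11852}{-52752} = 11852 \left(- \frac{1}{52752}\right) = - \frac{2963}{13188}$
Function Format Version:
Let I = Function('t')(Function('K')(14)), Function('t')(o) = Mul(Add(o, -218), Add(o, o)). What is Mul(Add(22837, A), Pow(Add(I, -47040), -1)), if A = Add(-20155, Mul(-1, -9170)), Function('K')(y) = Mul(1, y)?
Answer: Rational(-2963, 13188) ≈ -0.22467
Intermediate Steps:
Function('K')(y) = y
Function('t')(o) = Mul(2, o, Add(-218, o)) (Function('t')(o) = Mul(Add(-218, o), Mul(2, o)) = Mul(2, o, Add(-218, o)))
I = -5712 (I = Mul(2, 14, Add(-218, 14)) = Mul(2, 14, -204) = -5712)
A = -10985 (A = Add(-20155, 9170) = -10985)
Mul(Add(22837, A), Pow(Add(I, -47040), -1)) = Mul(Add(22837, -10985), Pow(Add(-5712, -47040), -1)) = Mul(11852, Pow(-52752, -1)) = Mul(11852, Rational(-1, 52752)) = Rational(-2963, 13188)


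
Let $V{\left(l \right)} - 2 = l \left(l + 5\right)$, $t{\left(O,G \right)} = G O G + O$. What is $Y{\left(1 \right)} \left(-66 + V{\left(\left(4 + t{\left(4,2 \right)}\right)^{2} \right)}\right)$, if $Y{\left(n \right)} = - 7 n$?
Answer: $-2342144$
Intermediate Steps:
$t{\left(O,G \right)} = O + O G^{2}$ ($t{\left(O,G \right)} = O G^{2} + O = O + O G^{2}$)
$V{\left(l \right)} = 2 + l \left(5 + l\right)$ ($V{\left(l \right)} = 2 + l \left(l + 5\right) = 2 + l \left(5 + l\right)$)
$Y{\left(1 \right)} \left(-66 + V{\left(\left(4 + t{\left(4,2 \right)}\right)^{2} \right)}\right) = \left(-7\right) 1 \left(-66 + \left(2 + \left(\left(4 + 4 \left(1 + 2^{2}\right)\right)^{2}\right)^{2} + 5 \left(4 + 4 \left(1 + 2^{2}\right)\right)^{2}\right)\right) = - 7 \left(-66 + \left(2 + \left(\left(4 + 4 \left(1 + 4\right)\right)^{2}\right)^{2} + 5 \left(4 + 4 \left(1 + 4\right)\right)^{2}\right)\right) = - 7 \left(-66 + \left(2 + \left(\left(4 + 4 \cdot 5\right)^{2}\right)^{2} + 5 \left(4 + 4 \cdot 5\right)^{2}\right)\right) = - 7 \left(-66 + \left(2 + \left(\left(4 + 20\right)^{2}\right)^{2} + 5 \left(4 + 20\right)^{2}\right)\right) = - 7 \left(-66 + \left(2 + \left(24^{2}\right)^{2} + 5 \cdot 24^{2}\right)\right) = - 7 \left(-66 + \left(2 + 576^{2} + 5 \cdot 576\right)\right) = - 7 \left(-66 + \left(2 + 331776 + 2880\right)\right) = - 7 \left(-66 + 334658\right) = \left(-7\right) 334592 = -2342144$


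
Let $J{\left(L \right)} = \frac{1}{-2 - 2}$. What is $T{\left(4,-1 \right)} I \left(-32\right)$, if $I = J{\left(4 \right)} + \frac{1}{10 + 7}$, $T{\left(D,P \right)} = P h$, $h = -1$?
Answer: $\frac{104}{17} \approx 6.1176$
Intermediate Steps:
$J{\left(L \right)} = - \frac{1}{4}$ ($J{\left(L \right)} = \frac{1}{-4} = - \frac{1}{4}$)
$T{\left(D,P \right)} = - P$ ($T{\left(D,P \right)} = P \left(-1\right) = - P$)
$I = - \frac{13}{68}$ ($I = - \frac{1}{4} + \frac{1}{10 + 7} = - \frac{1}{4} + \frac{1}{17} = - \frac{13}{68} \approx -0.19118$)
$T{\left(4,-1 \right)} I \left(-32\right) = \left(-1\right) \left(-1\right) \left(- \frac{13}{68}\right) \left(-32\right) = 1 \left(- \frac{13}{68}\right) \left(-32\right) = \left(- \frac{13}{68}\right) \left(-32\right) = \frac{104}{17}$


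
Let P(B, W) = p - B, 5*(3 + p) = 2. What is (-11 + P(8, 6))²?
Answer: 11664/25 ≈ 466.56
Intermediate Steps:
p = -13/5 (p = -3 + (⅕)*2 = -3 + ⅖ = -13/5 ≈ -2.6000)
P(B, W) = -13/5 - B
(-11 + P(8, 6))² = (-11 + (-13/5 - 1*8))² = (-11 + (-13/5 - 8))² = (-11 - 53/5)² = (-108/5)² = 11664/25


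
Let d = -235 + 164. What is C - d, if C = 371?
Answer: 442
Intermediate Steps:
d = -71
C - d = 371 - 1*(-71) = 371 + 71 = 442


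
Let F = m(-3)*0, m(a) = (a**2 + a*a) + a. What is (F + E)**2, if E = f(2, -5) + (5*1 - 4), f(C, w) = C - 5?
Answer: 4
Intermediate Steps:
m(a) = a + 2*a**2 (m(a) = (a**2 + a**2) + a = 2*a**2 + a = a + 2*a**2)
f(C, w) = -5 + C
F = 0 (F = -3*(1 + 2*(-3))*0 = -3*(1 - 6)*0 = -3*(-5)*0 = 15*0 = 0)
E = -2 (E = (-5 + 2) + (5*1 - 4) = -3 + (5 - 4) = -3 + 1 = -2)
(F + E)**2 = (0 - 2)**2 = (-2)**2 = 4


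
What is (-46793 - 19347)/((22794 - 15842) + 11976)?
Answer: -16535/4732 ≈ -3.4943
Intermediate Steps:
(-46793 - 19347)/((22794 - 15842) + 11976) = -66140/(6952 + 11976) = -66140/18928 = -66140*1/18928 = -16535/4732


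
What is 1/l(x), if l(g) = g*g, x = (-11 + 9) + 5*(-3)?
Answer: 1/289 ≈ 0.0034602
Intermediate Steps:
x = -17 (x = -2 - 15 = -17)
l(g) = g²
1/l(x) = 1/((-17)²) = 1/289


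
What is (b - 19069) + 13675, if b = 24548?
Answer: 19154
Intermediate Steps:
(b - 19069) + 13675 = (24548 - 19069) + 13675 = 5479 + 13675 = 19154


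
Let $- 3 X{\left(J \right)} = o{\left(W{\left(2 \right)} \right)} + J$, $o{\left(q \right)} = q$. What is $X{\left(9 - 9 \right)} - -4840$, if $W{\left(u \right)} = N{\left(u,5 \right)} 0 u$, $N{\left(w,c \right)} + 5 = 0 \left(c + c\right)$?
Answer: $4840$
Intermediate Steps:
$N{\left(w,c \right)} = -5$ ($N{\left(w,c \right)} = -5 + 0 \left(c + c\right) = -5 + 0 \cdot 2 c = -5 + 0 = -5$)
$W{\left(u \right)} = 0$ ($W{\left(u \right)} = \left(-5\right) 0 u = 0 u = 0$)
$X{\left(J \right)} = - \frac{J}{3}$ ($X{\left(J \right)} = - \frac{0 + J}{3} = - \frac{J}{3}$)
$X{\left(9 - 9 \right)} - -4840 = - \frac{9 - 9}{3} - -4840 = - \frac{9 - 9}{3} + 4840 = \left(- \frac{1}{3}\right) 0 + 4840 = 0 + 4840 = 4840$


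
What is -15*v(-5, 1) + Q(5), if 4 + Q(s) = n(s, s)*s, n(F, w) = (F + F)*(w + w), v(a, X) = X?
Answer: 481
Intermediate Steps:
n(F, w) = 4*F*w (n(F, w) = (2*F)*(2*w) = 4*F*w)
Q(s) = -4 + 4*s³ (Q(s) = -4 + (4*s*s)*s = -4 + (4*s²)*s = -4 + 4*s³)
-15*v(-5, 1) + Q(5) = -15*1 + (-4 + 4*5³) = -15 + (-4 + 4*125) = -15 + (-4 + 500) = -15 + 496 = 481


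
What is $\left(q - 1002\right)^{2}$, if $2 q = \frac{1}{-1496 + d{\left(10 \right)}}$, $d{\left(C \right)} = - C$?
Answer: $\frac{9108474900625}{9072144} \approx 1.004 \cdot 10^{6}$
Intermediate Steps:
$q = - \frac{1}{3012}$ ($q = \frac{1}{2 \left(-1496 - 10\right)} = \frac{1}{2 \left(-1506\right)} = \frac{1}{2} \left(- \frac{1}{1506}\right) = - \frac{1}{3012} \approx -0.00033201$)
$\left(q - 1002\right)^{2} = \left(- \frac{1}{3012} - 1002\right)^{2} = \left(- \frac{3018025}{3012}\right)^{2} = \frac{9108474900625}{9072144}$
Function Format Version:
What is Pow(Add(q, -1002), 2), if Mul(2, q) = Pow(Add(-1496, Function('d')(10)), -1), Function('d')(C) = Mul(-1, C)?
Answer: Rational(9108474900625, 9072144) ≈ 1.0040e+6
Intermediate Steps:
q = Rational(-1, 3012) (q = Mul(Rational(1, 2), Pow(Add(-1496, Mul(-1, 10)), -1)) = Mul(Rational(1, 2), Pow(Add(-1496, -10), -1)) = Mul(Rational(1, 2), Pow(-1506, -1)) = Mul(Rational(1, 2), Rational(-1, 1506)) = Rational(-1, 3012) ≈ -0.00033201)
Pow(Add(q, -1002), 2) = Pow(Add(Rational(-1, 3012), -1002), 2) = Pow(Rational(-3018025, 3012), 2) = Rational(9108474900625, 9072144)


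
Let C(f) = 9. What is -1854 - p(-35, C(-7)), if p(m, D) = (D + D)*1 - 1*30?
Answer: -1842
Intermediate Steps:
p(m, D) = -30 + 2*D (p(m, D) = (2*D)*1 - 30 = 2*D - 30 = -30 + 2*D)
-1854 - p(-35, C(-7)) = -1854 - (-30 + 2*9) = -1854 - (-30 + 18) = -1854 - 1*(-12) = -1854 + 12 = -1842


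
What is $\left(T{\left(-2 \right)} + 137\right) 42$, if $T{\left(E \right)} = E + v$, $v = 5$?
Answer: $5880$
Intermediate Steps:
$T{\left(E \right)} = 5 + E$ ($T{\left(E \right)} = E + 5 = 5 + E$)
$\left(T{\left(-2 \right)} + 137\right) 42 = \left(\left(5 - 2\right) + 137\right) 42 = \left(3 + 137\right) 42 = 140 \cdot 42 = 5880$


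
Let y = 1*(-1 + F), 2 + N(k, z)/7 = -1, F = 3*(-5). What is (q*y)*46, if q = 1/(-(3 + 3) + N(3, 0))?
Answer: 736/27 ≈ 27.259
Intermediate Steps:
F = -15
N(k, z) = -21 (N(k, z) = -14 + 7*(-1) = -14 - 7 = -21)
y = -16 (y = 1*(-1 - 15) = 1*(-16) = -16)
q = -1/27 (q = 1/(-(3 + 3) - 21) = 1/(-1*6 - 21) = 1/(-6 - 21) = 1/(-27) = -1/27 ≈ -0.037037)
(q*y)*46 = -1/27*(-16)*46 = (16/27)*46 = 736/27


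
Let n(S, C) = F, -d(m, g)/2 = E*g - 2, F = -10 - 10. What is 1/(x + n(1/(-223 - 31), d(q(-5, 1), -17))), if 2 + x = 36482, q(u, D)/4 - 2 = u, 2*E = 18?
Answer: 1/36460 ≈ 2.7427e-5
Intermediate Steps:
E = 9 (E = (½)*18 = 9)
q(u, D) = 8 + 4*u
F = -20
x = 36480 (x = -2 + 36482 = 36480)
d(m, g) = 4 - 18*g (d(m, g) = -2*(9*g - 2) = -2*(-2 + 9*g) = 4 - 18*g)
n(S, C) = -20
1/(x + n(1/(-223 - 31), d(q(-5, 1), -17))) = 1/(36480 - 20) = 1/36460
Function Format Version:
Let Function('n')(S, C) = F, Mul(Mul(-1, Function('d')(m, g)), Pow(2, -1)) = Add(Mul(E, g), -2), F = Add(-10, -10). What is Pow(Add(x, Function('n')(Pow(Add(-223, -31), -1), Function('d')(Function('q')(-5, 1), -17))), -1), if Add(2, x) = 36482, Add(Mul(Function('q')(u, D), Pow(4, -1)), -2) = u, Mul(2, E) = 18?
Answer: Rational(1, 36460) ≈ 2.7427e-5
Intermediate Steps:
E = 9 (E = Mul(Rational(1, 2), 18) = 9)
Function('q')(u, D) = Add(8, Mul(4, u))
F = -20
x = 36480 (x = Add(-2, 36482) = 36480)
Function('d')(m, g) = Add(4, Mul(-18, g)) (Function('d')(m, g) = Mul(-2, Add(Mul(9, g), -2)) = Mul(-2, Add(-2, Mul(9, g))) = Add(4, Mul(-18, g)))
Function('n')(S, C) = -20
Pow(Add(x, Function('n')(Pow(Add(-223, -31), -1), Function('d')(Function('q')(-5, 1), -17))), -1) = Pow(Add(36480, -20), -1) = Pow(36460, -1) = Rational(1, 36460)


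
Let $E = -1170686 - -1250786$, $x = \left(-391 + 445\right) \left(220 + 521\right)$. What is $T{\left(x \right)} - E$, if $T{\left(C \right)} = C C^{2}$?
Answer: $64067223442644$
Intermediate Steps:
$x = 40014$ ($x = 54 \cdot 741 = 40014$)
$T{\left(C \right)} = C^{3}$
$E = 80100$ ($E = -1170686 + 1250786 = 80100$)
$T{\left(x \right)} - E = 40014^{3} - 80100 = 64067223522744 - 80100 = 64067223442644$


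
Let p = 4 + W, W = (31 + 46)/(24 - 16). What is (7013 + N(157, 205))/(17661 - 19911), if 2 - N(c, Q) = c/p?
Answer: -763379/245250 ≈ -3.1127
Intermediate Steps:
W = 77/8 ≈ 9.6250
p = 109/8 (p = 4 + 77/8 = 109/8 ≈ 13.625)
N(c, Q) = 2 - 8*c/109 (N(c, Q) = 2 - c/109/8 = 2 - c*8/109 = 2 - 8*c/109)
(7013 + N(157, 205))/(17661 - 19911) = (7013 + (2 - 8/109*157))/(17661 - 19911) = (7013 + (2 - 1256/109))/(-2250) = (7013 - 1038/109)*(-1/2250) = (763379/109)*(-1/2250) = -763379/245250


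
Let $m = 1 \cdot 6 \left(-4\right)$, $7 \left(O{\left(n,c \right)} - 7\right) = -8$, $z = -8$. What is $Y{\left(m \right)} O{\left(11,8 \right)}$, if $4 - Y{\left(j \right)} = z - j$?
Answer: $- \frac{492}{7} \approx -70.286$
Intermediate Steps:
$O{\left(n,c \right)} = \frac{41}{7}$ ($O{\left(n,c \right)} = 7 + \frac{1}{7} \left(-8\right) = 7 - \frac{8}{7} = \frac{41}{7}$)
$m = -24$ ($m = 6 \left(-4\right) = -24$)
$Y{\left(j \right)} = 12 + j$ ($Y{\left(j \right)} = 4 - \left(-8 - j\right) = 4 + \left(8 + j\right) = 12 + j$)
$Y{\left(m \right)} O{\left(11,8 \right)} = \left(12 - 24\right) \frac{41}{7} = \left(-12\right) \frac{41}{7} = - \frac{492}{7}$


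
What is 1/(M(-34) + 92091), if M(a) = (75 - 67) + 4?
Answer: 1/92103 ≈ 1.0857e-5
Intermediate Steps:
M(a) = 12 (M(a) = 8 + 4 = 12)
1/(M(-34) + 92091) = 1/(12 + 92091) = 1/92103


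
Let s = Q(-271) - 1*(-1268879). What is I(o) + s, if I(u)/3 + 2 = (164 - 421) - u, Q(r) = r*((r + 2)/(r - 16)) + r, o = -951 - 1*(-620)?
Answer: 364079589/287 ≈ 1.2686e+6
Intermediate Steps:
o = -331 (o = -951 + 620 = -331)
Q(r) = r + r*(2 + r)/(-16 + r) (Q(r) = r*((2 + r)/(-16 + r)) + r = r*(2 + r)/(-16 + r) + r = r + r*(2 + r)/(-16 + r))
I(u) = -777 - 3*u (I(u) = -6 + 3*((164 - 421) - u) = -6 + 3*(-257 - u) = -6 + (-771 - 3*u) = -777 - 3*u)
s = 364017597/287 (s = 2*(-271)*(-7 - 271)/(-16 - 271) - 1*(-1268879) = 2*(-271)*(-278)/(-287) + 1268879 = 2*(-271)*(-1/287)*(-278) + 1268879 = -150676/287 + 1268879 = 364017597/287 ≈ 1.2684e+6)
I(o) + s = (-777 - 3*(-331)) + 364017597/287 = (-777 + 993) + 364017597/287 = 216 + 364017597/287 = 364079589/287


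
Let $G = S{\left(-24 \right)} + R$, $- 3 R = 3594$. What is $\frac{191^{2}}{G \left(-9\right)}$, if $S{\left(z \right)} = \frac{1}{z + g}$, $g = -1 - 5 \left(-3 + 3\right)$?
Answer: $\frac{912025}{269559} \approx 3.3834$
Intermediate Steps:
$g = -1$ ($g = -1 - 0 = -1 + 0 = -1$)
$S{\left(z \right)} = \frac{1}{-1 + z}$ ($S{\left(z \right)} = \frac{1}{z - 1} = \frac{1}{-1 + z}$)
$R = -1198$ ($R = \left(- \frac{1}{3}\right) 3594 = -1198$)
$G = - \frac{29951}{25}$ ($G = \frac{1}{-1 - 24} - 1198 = \frac{1}{-25} - 1198 = - \frac{1}{25} - 1198 = - \frac{29951}{25} \approx -1198.0$)
$\frac{191^{2}}{G \left(-9\right)} = \frac{191^{2}}{\left(- \frac{29951}{25}\right) \left(-9\right)} = \frac{36481}{\frac{269559}{25}} = 36481 \cdot \frac{25}{269559} = \frac{912025}{269559}$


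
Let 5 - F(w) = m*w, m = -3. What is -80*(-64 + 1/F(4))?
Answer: 86960/17 ≈ 5115.3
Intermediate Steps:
F(w) = 5 + 3*w (F(w) = 5 - (-3)*w = 5 + 3*w)
-80*(-64 + 1/F(4)) = -80*(-64 + 1/(5 + 3*4)) = -80*(-64 + 1/(5 + 12)) = -80*(-64 + 1/17) = -80*(-1087/17) = 86960/17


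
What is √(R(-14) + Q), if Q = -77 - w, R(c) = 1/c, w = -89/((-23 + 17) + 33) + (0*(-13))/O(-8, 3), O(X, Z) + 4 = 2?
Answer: I*√1171254/126 ≈ 8.5892*I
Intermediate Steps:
O(X, Z) = -2 (O(X, Z) = -4 + 2 = -2)
w = -89/27 (w = -89/((-23 + 17) + 33) + (0*(-13))/(-2) = -89/(-6 + 33) + 0*(-½) = -89/27 + 0 = -89/27 ≈ -3.2963)
Q = -1990/27 (Q = -77 - 1*(-89/27) = -77 + 89/27 = -1990/27 ≈ -73.704)
√(R(-14) + Q) = √(1/(-14) - 1990/27) = √(-1/14 - 1990/27) = √(-27887/378) = I*√1171254/126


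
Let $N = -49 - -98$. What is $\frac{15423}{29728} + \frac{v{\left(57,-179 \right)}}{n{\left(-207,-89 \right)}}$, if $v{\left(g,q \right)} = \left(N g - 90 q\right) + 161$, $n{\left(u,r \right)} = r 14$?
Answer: $- \frac{273758767}{18520544} \approx -14.781$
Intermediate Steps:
$N = 49$ ($N = -49 + 98 = 49$)
$n{\left(u,r \right)} = 14 r$
$v{\left(g,q \right)} = 161 - 90 q + 49 g$ ($v{\left(g,q \right)} = \left(49 g - 90 q\right) + 161 = \left(- 90 q + 49 g\right) + 161 = 161 - 90 q + 49 g$)
$\frac{15423}{29728} + \frac{v{\left(57,-179 \right)}}{n{\left(-207,-89 \right)}} = \frac{15423}{29728} + \frac{161 - -16110 + 49 \cdot 57}{14 \left(-89\right)} = 15423 \cdot \frac{1}{29728} + \frac{161 + 16110 + 2793}{-1246} = \frac{15423}{29728} + 19064 \left(- \frac{1}{1246}\right) = \frac{15423}{29728} - \frac{9532}{623} = - \frac{273758767}{18520544}$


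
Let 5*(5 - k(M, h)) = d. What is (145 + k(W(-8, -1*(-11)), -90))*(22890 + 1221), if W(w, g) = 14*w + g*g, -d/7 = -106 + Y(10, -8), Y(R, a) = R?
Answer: 1880658/5 ≈ 3.7613e+5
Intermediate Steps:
d = 672 (d = -7*(-106 + 10) = -7*(-96) = 672)
W(w, g) = g² + 14*w (W(w, g) = 14*w + g² = g² + 14*w)
k(M, h) = -647/5 (k(M, h) = 5 - ⅕*672 = 5 - 672/5 = -647/5)
(145 + k(W(-8, -1*(-11)), -90))*(22890 + 1221) = (145 - 647/5)*(22890 + 1221) = (78/5)*24111 = 1880658/5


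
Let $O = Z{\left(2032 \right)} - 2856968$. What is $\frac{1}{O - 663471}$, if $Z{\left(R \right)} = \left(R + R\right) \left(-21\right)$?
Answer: $- \frac{1}{3605783} \approx -2.7733 \cdot 10^{-7}$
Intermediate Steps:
$Z{\left(R \right)} = - 42 R$ ($Z{\left(R \right)} = 2 R \left(-21\right) = - 42 R$)
$O = -2942312$ ($O = \left(-42\right) 2032 - 2856968 = -85344 - 2856968 = -2942312$)
$\frac{1}{O - 663471} = \frac{1}{-2942312 - 663471} = \frac{1}{-3605783} = - \frac{1}{3605783}$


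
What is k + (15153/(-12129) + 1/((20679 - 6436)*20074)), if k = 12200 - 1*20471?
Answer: -9562308497447285/1155950229226 ≈ -8272.3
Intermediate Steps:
k = -8271 (k = 12200 - 20471 = -8271)
k + (15153/(-12129) + 1/((20679 - 6436)*20074)) = -8271 + (15153/(-12129) + 1/((20679 - 6436)*20074)) = -8271 + (15153*(-1/12129) + (1/20074)/14243) = -8271 + (-5051/4043 + (1/14243)*(1/20074)) = -8271 + (-5051/4043 + 1/285913982) = -8271 - 1444151519039/1155950229226 = -9562308497447285/1155950229226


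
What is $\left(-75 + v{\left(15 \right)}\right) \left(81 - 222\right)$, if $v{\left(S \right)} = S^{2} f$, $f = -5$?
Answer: $169200$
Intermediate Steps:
$v{\left(S \right)} = - 5 S^{2}$ ($v{\left(S \right)} = S^{2} \left(-5\right) = - 5 S^{2}$)
$\left(-75 + v{\left(15 \right)}\right) \left(81 - 222\right) = \left(-75 - 5 \cdot 15^{2}\right) \left(81 - 222\right) = \left(-75 - 1125\right) \left(81 - 222\right) = \left(-75 - 1125\right) \left(-141\right) = \left(-1200\right) \left(-141\right) = 169200$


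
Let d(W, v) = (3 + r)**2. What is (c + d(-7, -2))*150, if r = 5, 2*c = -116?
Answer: 900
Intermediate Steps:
c = -58 (c = (1/2)*(-116) = -58)
d(W, v) = 64 (d(W, v) = (3 + 5)**2 = 8**2 = 64)
(c + d(-7, -2))*150 = (-58 + 64)*150 = 6*150 = 900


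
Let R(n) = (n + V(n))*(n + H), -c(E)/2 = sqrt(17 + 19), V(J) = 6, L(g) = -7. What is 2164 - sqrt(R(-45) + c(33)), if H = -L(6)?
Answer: 2164 - 7*sqrt(30) ≈ 2125.7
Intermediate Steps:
H = 7 (H = -1*(-7) = 7)
c(E) = -12 (c(E) = -2*sqrt(17 + 19) = -2*sqrt(36) = -2*6 = -12)
R(n) = (6 + n)*(7 + n) (R(n) = (n + 6)*(n + 7) = (6 + n)*(7 + n))
2164 - sqrt(R(-45) + c(33)) = 2164 - sqrt((42 + (-45)**2 + 13*(-45)) - 12) = 2164 - sqrt((42 + 2025 - 585) - 12) = 2164 - sqrt(1482 - 12) = 2164 - sqrt(1470) = 2164 - 7*sqrt(30)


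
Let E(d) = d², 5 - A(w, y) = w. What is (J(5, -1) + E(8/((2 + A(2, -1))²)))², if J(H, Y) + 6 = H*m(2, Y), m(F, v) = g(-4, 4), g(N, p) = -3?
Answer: 170589721/390625 ≈ 436.71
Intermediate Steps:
m(F, v) = -3
A(w, y) = 5 - w
J(H, Y) = -6 - 3*H (J(H, Y) = -6 + H*(-3) = -6 - 3*H)
(J(5, -1) + E(8/((2 + A(2, -1))²)))² = ((-6 - 3*5) + (8/((2 + (5 - 1*2))²))²)² = ((-6 - 15) + (8/((2 + (5 - 2))²))²)² = (-21 + (8/((2 + 3)²))²)² = (-21 + (8/(5²))²)² = (-21 + (8/25)²)² = (-21 + 64/625)² = (-13061/625)² = 170589721/390625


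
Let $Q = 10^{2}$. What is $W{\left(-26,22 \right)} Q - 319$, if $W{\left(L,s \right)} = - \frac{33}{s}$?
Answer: $-469$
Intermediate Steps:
$Q = 100$
$W{\left(-26,22 \right)} Q - 319 = - \frac{33}{22} \cdot 100 - 319 = \left(-33\right) \frac{1}{22} \cdot 100 - 319 = \left(- \frac{3}{2}\right) 100 - 319 = -150 - 319 = -469$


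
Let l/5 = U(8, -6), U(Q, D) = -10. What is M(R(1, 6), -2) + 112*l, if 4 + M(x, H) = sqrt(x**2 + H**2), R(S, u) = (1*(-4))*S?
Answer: -5604 + 2*sqrt(5) ≈ -5599.5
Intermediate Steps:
R(S, u) = -4*S
M(x, H) = -4 + sqrt(H**2 + x**2) (M(x, H) = -4 + sqrt(x**2 + H**2) = -4 + sqrt(H**2 + x**2))
l = -50 (l = 5*(-10) = -50)
M(R(1, 6), -2) + 112*l = (-4 + sqrt((-2)**2 + (-4*1)**2)) + 112*(-50) = (-4 + sqrt(4 + (-4)**2)) - 5600 = (-4 + sqrt(4 + 16)) - 5600 = (-4 + sqrt(20)) - 5600 = (-4 + 2*sqrt(5)) - 5600 = -5604 + 2*sqrt(5)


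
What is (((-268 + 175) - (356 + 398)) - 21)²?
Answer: 753424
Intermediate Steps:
(((-268 + 175) - (356 + 398)) - 21)² = ((-93 - 1*754) - 21)² = ((-93 - 754) - 21)² = (-847 - 21)² = (-868)² = 753424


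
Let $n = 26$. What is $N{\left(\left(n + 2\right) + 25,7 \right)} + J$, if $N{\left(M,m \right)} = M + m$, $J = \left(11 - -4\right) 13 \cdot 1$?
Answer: $255$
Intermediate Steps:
$J = 195$ ($J = \left(11 + 4\right) 13 \cdot 1 = 15 \cdot 13 \cdot 1 = 195 \cdot 1 = 195$)
$N{\left(\left(n + 2\right) + 25,7 \right)} + J = \left(\left(\left(26 + 2\right) + 25\right) + 7\right) + 195 = \left(\left(28 + 25\right) + 7\right) + 195 = \left(53 + 7\right) + 195 = 60 + 195 = 255$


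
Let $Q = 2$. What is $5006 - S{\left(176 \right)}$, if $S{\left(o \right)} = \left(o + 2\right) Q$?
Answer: $4650$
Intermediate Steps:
$S{\left(o \right)} = 4 + 2 o$ ($S{\left(o \right)} = \left(o + 2\right) 2 = \left(2 + o\right) 2 = 4 + 2 o$)
$5006 - S{\left(176 \right)} = 5006 - \left(4 + 2 \cdot 176\right) = 5006 - \left(4 + 352\right) = 5006 - 356 = 4650$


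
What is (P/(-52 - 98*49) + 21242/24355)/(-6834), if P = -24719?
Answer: -705139913/807909807780 ≈ -0.00087280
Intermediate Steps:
(P/(-52 - 98*49) + 21242/24355)/(-6834) = (-24719/(-52 - 98*49) + 21242/24355)/(-6834) = (-24719/(-52 - 4802) + 21242*(1/24355))*(-1/6834) = (-24719/(-4854) + 21242/24355)*(-1/6834) = (-24719*(-1/4854) + 21242/24355)*(-1/6834) = (24719/4854 + 21242/24355)*(-1/6834) = (705139913/118219170)*(-1/6834) = -705139913/807909807780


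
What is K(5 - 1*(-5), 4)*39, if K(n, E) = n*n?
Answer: 3900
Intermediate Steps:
K(n, E) = n²
K(5 - 1*(-5), 4)*39 = (5 - 1*(-5))²*39 = (5 + 5)²*39 = 10²*39 = 100*39 = 3900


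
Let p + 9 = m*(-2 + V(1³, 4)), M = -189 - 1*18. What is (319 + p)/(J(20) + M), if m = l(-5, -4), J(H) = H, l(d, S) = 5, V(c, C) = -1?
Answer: -295/187 ≈ -1.5775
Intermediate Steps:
M = -207 (M = -189 - 18 = -207)
m = 5
p = -24 (p = -9 + 5*(-2 - 1) = -9 + 5*(-3) = -9 - 15 = -24)
(319 + p)/(J(20) + M) = (319 - 24)/(20 - 207) = 295/(-187) = 295*(-1/187) = -295/187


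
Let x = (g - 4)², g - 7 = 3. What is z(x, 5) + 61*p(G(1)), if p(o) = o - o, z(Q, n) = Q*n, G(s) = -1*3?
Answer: 180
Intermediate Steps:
g = 10 (g = 7 + 3 = 10)
G(s) = -3
x = 36 (x = (10 - 4)² = 6² = 36)
p(o) = 0
z(x, 5) + 61*p(G(1)) = 36*5 + 61*0 = 180 + 0 = 180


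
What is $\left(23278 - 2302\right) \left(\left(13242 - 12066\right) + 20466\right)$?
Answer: $453962592$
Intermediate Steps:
$\left(23278 - 2302\right) \left(\left(13242 - 12066\right) + 20466\right) = 20976 \left(1176 + 20466\right) = 20976 \cdot 21642 = 453962592$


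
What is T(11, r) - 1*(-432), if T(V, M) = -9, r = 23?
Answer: 423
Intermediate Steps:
T(11, r) - 1*(-432) = -9 - 1*(-432) = -9 + 432 = 423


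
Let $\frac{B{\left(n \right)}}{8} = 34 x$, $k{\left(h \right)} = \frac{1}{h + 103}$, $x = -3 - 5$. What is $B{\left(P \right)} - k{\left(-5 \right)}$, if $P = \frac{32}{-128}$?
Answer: $- \frac{213249}{98} \approx -2176.0$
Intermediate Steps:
$x = -8$
$P = - \frac{1}{4}$ ($P = 32 \left(- \frac{1}{128}\right) = - \frac{1}{4} \approx -0.25$)
$k{\left(h \right)} = \frac{1}{103 + h}$
$B{\left(n \right)} = -2176$ ($B{\left(n \right)} = 8 \cdot 34 \left(-8\right) = 8 \left(-272\right) = -2176$)
$B{\left(P \right)} - k{\left(-5 \right)} = -2176 - \frac{1}{103 - 5} = -2176 - \frac{1}{98} = - \frac{213249}{98}$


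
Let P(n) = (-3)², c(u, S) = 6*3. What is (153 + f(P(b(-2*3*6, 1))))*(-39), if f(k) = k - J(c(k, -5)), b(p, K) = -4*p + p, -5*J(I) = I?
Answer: -32292/5 ≈ -6458.4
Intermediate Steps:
c(u, S) = 18
J(I) = -I/5
b(p, K) = -3*p
P(n) = 9
f(k) = 18/5 + k (f(k) = k - (-1)*18/5 = k - 1*(-18/5) = k + 18/5 = 18/5 + k)
(153 + f(P(b(-2*3*6, 1))))*(-39) = (153 + (18/5 + 9))*(-39) = (153 + 63/5)*(-39) = (828/5)*(-39) = -32292/5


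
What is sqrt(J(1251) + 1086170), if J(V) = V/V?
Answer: sqrt(1086171) ≈ 1042.2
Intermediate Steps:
J(V) = 1
sqrt(J(1251) + 1086170) = sqrt(1 + 1086170) = sqrt(1086171)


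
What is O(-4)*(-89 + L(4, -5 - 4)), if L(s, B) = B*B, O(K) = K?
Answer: 32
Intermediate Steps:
L(s, B) = B²
O(-4)*(-89 + L(4, -5 - 4)) = -4*(-89 + (-5 - 4)²) = -4*(-89 + (-9)²) = -4*(-89 + 81) = -4*(-8) = 32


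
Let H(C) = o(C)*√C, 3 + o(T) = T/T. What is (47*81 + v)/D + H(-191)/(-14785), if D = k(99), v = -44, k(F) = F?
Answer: 3763/99 + 2*I*√191/14785 ≈ 38.01 + 0.0018695*I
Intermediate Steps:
o(T) = -2 (o(T) = -3 + T/T = -3 + 1 = -2)
D = 99
H(C) = -2*√C
(47*81 + v)/D + H(-191)/(-14785) = (47*81 - 44)/99 - 2*I*√191/(-14785) = (3807 - 44)*(1/99) - 2*I*√191*(-1/14785) = 3763*(1/99) - 2*I*√191*(-1/14785) = 3763/99 + 2*I*√191/14785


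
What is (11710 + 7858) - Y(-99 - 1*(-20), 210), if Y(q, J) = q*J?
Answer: 36158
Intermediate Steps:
Y(q, J) = J*q
(11710 + 7858) - Y(-99 - 1*(-20), 210) = (11710 + 7858) - 210*(-99 - 1*(-20)) = 19568 - 210*(-99 + 20) = 19568 - 210*(-79) = 19568 - 1*(-16590) = 19568 + 16590 = 36158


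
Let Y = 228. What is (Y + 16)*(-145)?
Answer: -35380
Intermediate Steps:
(Y + 16)*(-145) = (228 + 16)*(-145) = 244*(-145) = -35380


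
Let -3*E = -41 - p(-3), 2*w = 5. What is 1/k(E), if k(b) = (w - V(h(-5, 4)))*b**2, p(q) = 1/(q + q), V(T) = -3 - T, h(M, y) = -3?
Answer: 648/300125 ≈ 0.0021591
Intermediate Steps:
w = 5/2 (w = (1/2)*5 = 5/2 ≈ 2.5000)
p(q) = 1/(2*q)
E = 245/18 (E = -(-41 - 1/(2*(-3)))/3 = -(-41 - (-1)/(2*3))/3 = -(-41 - 1*(-1/6))/3 = -(-41 + 1/6)/3 = -1/3*(-245/6) = 245/18 ≈ 13.611)
k(b) = 5*b**2/2 (k(b) = (5/2 - (-3 - 1*(-3)))*b**2 = (5/2 - (-3 + 3))*b**2 = (5/2 - 1*0)*b**2 = (5/2 + 0)*b**2 = 5*b**2/2)
1/k(E) = 1/(5*(245/18)**2/2) = 1/((5/2)*(60025/324)) = 1/(300125/648) = 648/300125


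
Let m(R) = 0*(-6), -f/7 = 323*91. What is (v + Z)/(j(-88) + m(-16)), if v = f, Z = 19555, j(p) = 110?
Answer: -93098/55 ≈ -1692.7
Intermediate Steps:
f = -205751 (f = -2261*91 = -7*29393 = -205751)
v = -205751
m(R) = 0
(v + Z)/(j(-88) + m(-16)) = (-205751 + 19555)/(110 + 0) = -186196/110 = -186196*1/110 = -93098/55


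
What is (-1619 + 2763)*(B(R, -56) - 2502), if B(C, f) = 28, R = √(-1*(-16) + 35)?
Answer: -2830256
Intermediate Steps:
R = √51 (R = √(16 + 35) = √51 ≈ 7.1414)
(-1619 + 2763)*(B(R, -56) - 2502) = (-1619 + 2763)*(28 - 2502) = 1144*(-2474) = -2830256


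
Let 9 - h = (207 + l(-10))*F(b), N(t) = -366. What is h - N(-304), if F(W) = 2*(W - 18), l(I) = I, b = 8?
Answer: 4315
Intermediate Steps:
F(W) = -36 + 2*W (F(W) = 2*(-18 + W) = -36 + 2*W)
h = 3949 (h = 9 - (207 - 10)*(-36 + 2*8) = 9 - 197*(-36 + 16) = 9 - 197*(-20) = 9 - 1*(-3940) = 9 + 3940 = 3949)
h - N(-304) = 3949 - 1*(-366) = 3949 + 366 = 4315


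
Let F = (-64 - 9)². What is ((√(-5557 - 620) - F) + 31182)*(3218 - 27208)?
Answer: -620213470 - 23990*I*√6177 ≈ -6.2021e+8 - 1.8855e+6*I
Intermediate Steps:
F = 5329 (F = (-73)² = 5329)
((√(-5557 - 620) - F) + 31182)*(3218 - 27208) = ((√(-5557 - 620) - 1*5329) + 31182)*(3218 - 27208) = ((√(-6177) - 5329) + 31182)*(-23990) = ((I*√6177 - 5329) + 31182)*(-23990) = ((-5329 + I*√6177) + 31182)*(-23990) = (25853 + I*√6177)*(-23990) = -620213470 - 23990*I*√6177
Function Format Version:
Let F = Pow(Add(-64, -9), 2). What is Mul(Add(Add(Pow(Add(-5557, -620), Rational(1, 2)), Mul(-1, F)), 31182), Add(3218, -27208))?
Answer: Add(-620213470, Mul(-23990, I, Pow(6177, Rational(1, 2)))) ≈ Add(-6.2021e+8, Mul(-1.8855e+6, I))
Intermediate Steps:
F = 5329 (F = Pow(-73, 2) = 5329)
Mul(Add(Add(Pow(Add(-5557, -620), Rational(1, 2)), Mul(-1, F)), 31182), Add(3218, -27208)) = Mul(Add(Add(Pow(Add(-5557, -620), Rational(1, 2)), Mul(-1, 5329)), 31182), Add(3218, -27208)) = Mul(Add(Add(Pow(-6177, Rational(1, 2)), -5329), 31182), -23990) = Mul(Add(Add(Mul(I, Pow(6177, Rational(1, 2))), -5329), 31182), -23990) = Mul(Add(Add(-5329, Mul(I, Pow(6177, Rational(1, 2)))), 31182), -23990) = Mul(Add(25853, Mul(I, Pow(6177, Rational(1, 2)))), -23990) = Add(-620213470, Mul(-23990, I, Pow(6177, Rational(1, 2))))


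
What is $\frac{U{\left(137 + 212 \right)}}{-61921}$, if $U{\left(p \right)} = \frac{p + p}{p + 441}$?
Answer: $- \frac{349}{24458795} \approx -1.4269 \cdot 10^{-5}$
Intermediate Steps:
$U{\left(p \right)} = \frac{2 p}{441 + p}$
$\frac{U{\left(137 + 212 \right)}}{-61921} = \frac{2 \left(137 + 212\right) \frac{1}{441 + \left(137 + 212\right)}}{-61921} = 2 \cdot 349 \frac{1}{441 + 349} \left(- \frac{1}{61921}\right) = 2 \cdot 349 \cdot \frac{1}{790} \left(- \frac{1}{61921}\right) = \frac{349}{395} \left(- \frac{1}{61921}\right) = - \frac{349}{24458795}$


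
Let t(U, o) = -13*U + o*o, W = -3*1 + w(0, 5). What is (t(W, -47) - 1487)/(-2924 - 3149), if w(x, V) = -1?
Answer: -774/6073 ≈ -0.12745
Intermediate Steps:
W = -4 (W = -3*1 - 1 = -3 - 1 = -4)
t(U, o) = o**2 - 13*U (t(U, o) = -13*U + o**2 = o**2 - 13*U)
(t(W, -47) - 1487)/(-2924 - 3149) = (((-47)**2 - 13*(-4)) - 1487)/(-2924 - 3149) = ((2209 + 52) - 1487)/(-6073) = (2261 - 1487)*(-1/6073) = 774*(-1/6073) = -774/6073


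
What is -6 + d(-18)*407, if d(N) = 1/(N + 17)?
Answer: -413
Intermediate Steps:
d(N) = 1/(17 + N)
-6 + d(-18)*407 = -6 + 407/(17 - 18) = -6 + 407/(-1) = -6 - 1*407 = -6 - 407 = -413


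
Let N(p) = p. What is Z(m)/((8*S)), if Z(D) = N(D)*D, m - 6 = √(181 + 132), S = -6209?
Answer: -(6 + √313)²/49672 ≈ -0.011300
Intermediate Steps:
m = 6 + √313 (m = 6 + √(181 + 132) = 6 + √313 ≈ 23.692)
Z(D) = D² (Z(D) = D*D = D²)
Z(m)/((8*S)) = (6 + √313)²/((8*(-6209))) = (6 + √313)²/(-49672) = (6 + √313)²*(-1/49672) = -(6 + √313)²/49672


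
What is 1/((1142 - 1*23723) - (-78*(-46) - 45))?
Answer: -1/26124 ≈ -3.8279e-5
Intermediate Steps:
1/((1142 - 1*23723) - (-78*(-46) - 45)) = 1/((1142 - 23723) - (3588 - 45)) = 1/(-22581 - 1*3543) = 1/(-22581 - 3543) = 1/(-26124) = -1/26124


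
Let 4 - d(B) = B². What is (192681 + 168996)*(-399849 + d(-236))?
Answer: -164758702257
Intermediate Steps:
d(B) = 4 - B²
(192681 + 168996)*(-399849 + d(-236)) = (192681 + 168996)*(-399849 + (4 - 1*(-236)²)) = 361677*(-399849 + (4 - 1*55696)) = 361677*(-399849 + (4 - 55696)) = 361677*(-399849 - 55692) = 361677*(-455541) = -164758702257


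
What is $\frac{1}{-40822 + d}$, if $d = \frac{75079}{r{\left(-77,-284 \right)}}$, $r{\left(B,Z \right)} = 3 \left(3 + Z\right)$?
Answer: $- \frac{843}{34488025} \approx -2.4443 \cdot 10^{-5}$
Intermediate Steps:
$r{\left(B,Z \right)} = 9 + 3 Z$
$d = - \frac{75079}{843}$ ($d = \frac{75079}{9 + 3 \left(-284\right)} = \frac{75079}{9 - 852} = \frac{75079}{-843} = 75079 \left(- \frac{1}{843}\right) = - \frac{75079}{843} \approx -89.062$)
$\frac{1}{-40822 + d} = \frac{1}{-40822 - \frac{75079}{843}} = \frac{1}{- \frac{34488025}{843}} = - \frac{843}{34488025}$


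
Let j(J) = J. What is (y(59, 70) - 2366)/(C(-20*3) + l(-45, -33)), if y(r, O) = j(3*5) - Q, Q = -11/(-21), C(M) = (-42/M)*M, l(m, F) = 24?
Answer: 24691/189 ≈ 130.64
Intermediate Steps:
C(M) = -42
Q = 11/21 (Q = -11*(-1/21) = 11/21 ≈ 0.52381)
y(r, O) = 304/21 (y(r, O) = 3*5 - 1*11/21 = 15 - 11/21 = 304/21)
(y(59, 70) - 2366)/(C(-20*3) + l(-45, -33)) = (304/21 - 2366)/(-42 + 24) = -49382/21/(-18) = -49382/21*(-1/18) = 24691/189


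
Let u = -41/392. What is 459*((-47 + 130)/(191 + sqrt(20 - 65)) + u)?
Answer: 154643985/1022728 - 114291*I*sqrt(5)/36526 ≈ 151.21 - 6.9967*I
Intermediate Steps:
u = -41/392 ≈ -0.10459
459*((-47 + 130)/(191 + sqrt(20 - 65)) + u) = 459*((-47 + 130)/(191 + sqrt(20 - 65)) - 41/392) = 459*(83/(191 + sqrt(-45)) - 41/392) = 459*(83/(191 + 3*I*sqrt(5)) - 41/392) = 459*(-41/392 + 83/(191 + 3*I*sqrt(5))) = -18819/392 + 38097/(191 + 3*I*sqrt(5))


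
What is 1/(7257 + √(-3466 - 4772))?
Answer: 2419/17557429 - I*√8238/52672287 ≈ 0.00013778 - 1.7232e-6*I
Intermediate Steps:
1/(7257 + √(-3466 - 4772)) = 1/(7257 + √(-8238)) = 1/(7257 + I*√8238)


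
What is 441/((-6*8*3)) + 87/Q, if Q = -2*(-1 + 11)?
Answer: -593/80 ≈ -7.4125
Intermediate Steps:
Q = -20 (Q = -2*10 = -20)
441/((-6*8*3)) + 87/Q = 441/((-6*8*3)) + 87/(-20) = 441/((-48*3)) + 87*(-1/20) = 441/(-144) - 87/20 = 441*(-1/144) - 87/20 = -49/16 - 87/20 = -593/80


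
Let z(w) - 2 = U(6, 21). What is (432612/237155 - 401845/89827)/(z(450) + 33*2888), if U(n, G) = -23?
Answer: -56439312851/2029806334553355 ≈ -2.7805e-5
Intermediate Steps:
z(w) = -21 (z(w) = 2 - 23 = -21)
(432612/237155 - 401845/89827)/(z(450) + 33*2888) = (432612/237155 - 401845/89827)/(-21 + 33*2888) = (432612*(1/237155) - 401845*1/89827)/(-21 + 95304) = (432612/237155 - 401845/89827)/95283 = -56439312851/21302922185*1/95283 = -56439312851/2029806334553355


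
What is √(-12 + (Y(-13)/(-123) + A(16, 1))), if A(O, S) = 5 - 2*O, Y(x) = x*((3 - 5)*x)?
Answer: 7*I*√11193/123 ≈ 6.021*I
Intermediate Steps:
Y(x) = -2*x² (Y(x) = x*(-2*x) = -2*x²)
√(-12 + (Y(-13)/(-123) + A(16, 1))) = √(-12 + (-2*(-13)²/(-123) + (5 - 2*16))) = √(-12 + (-2*169*(-1/123) + (5 - 32))) = √(-12 + (-338*(-1/123) - 27)) = √(-12 + (338/123 - 27)) = √(-12 - 2983/123) = √(-4459/123) = 7*I*√11193/123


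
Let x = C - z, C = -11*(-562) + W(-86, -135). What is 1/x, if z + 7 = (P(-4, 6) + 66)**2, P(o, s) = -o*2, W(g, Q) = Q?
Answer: 1/578 ≈ 0.0017301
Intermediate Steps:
P(o, s) = -2*o
C = 6047 (C = -11*(-562) - 135 = 6182 - 135 = 6047)
z = 5469 (z = -7 + (-2*(-4) + 66)**2 = -7 + (8 + 66)**2 = -7 + 74**2 = -7 + 5476 = 5469)
x = 578 (x = 6047 - 1*5469 = 6047 - 5469 = 578)
1/x = 1/578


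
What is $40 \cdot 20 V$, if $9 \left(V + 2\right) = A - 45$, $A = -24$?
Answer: $- \frac{23200}{3} \approx -7733.3$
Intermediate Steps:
$V = - \frac{29}{3}$ ($V = -2 + \frac{-24 - 45}{9} = -2 + \frac{1}{9} \left(-69\right) = -2 - \frac{23}{3} = - \frac{29}{3} \approx -9.6667$)
$40 \cdot 20 V = 40 \cdot 20 \left(- \frac{29}{3}\right) = 800 \left(- \frac{29}{3}\right) = - \frac{23200}{3}$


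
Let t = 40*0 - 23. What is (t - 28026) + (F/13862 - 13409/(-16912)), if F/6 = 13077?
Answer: -3287065240077/117217072 ≈ -28043.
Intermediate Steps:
F = 78462 (F = 6*13077 = 78462)
t = -23 (t = 0 - 23 = -23)
(t - 28026) + (F/13862 - 13409/(-16912)) = (-23 - 28026) + (78462/13862 - 13409/(-16912)) = -28049 + (78462*(1/13862) - 13409*(-1/16912)) = -28049 + (39231/6931 + 13409/16912) = -28049 + 756412451/117217072 = -3287065240077/117217072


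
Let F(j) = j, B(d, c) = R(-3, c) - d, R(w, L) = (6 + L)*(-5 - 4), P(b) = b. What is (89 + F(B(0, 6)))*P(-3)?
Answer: 57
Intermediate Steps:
R(w, L) = -54 - 9*L (R(w, L) = (6 + L)*(-9) = -54 - 9*L)
B(d, c) = -54 - d - 9*c (B(d, c) = (-54 - 9*c) - d = -54 - d - 9*c)
(89 + F(B(0, 6)))*P(-3) = (89 + (-54 - 1*0 - 9*6))*(-3) = (89 + (-54 + 0 - 54))*(-3) = (89 - 108)*(-3) = -19*(-3) = 57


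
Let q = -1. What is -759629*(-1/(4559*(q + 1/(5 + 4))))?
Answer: -6836661/36472 ≈ -187.45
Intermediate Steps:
-759629*(-1/(4559*(q + 1/(5 + 4)))) = -759629*(-1/(4559*(-1 + 1/(5 + 4)))) = -759629*(-1/(4559*(-1 + 1/9))) = -759629/((97*(1*(-8/9)))*(-47)) = -759629/((97*(-8/9))*(-47)) = -759629/((-776/9*(-47))) = -759629/36472/9 = -759629*9/36472 = -6836661/36472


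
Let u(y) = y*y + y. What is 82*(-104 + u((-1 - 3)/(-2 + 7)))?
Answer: -213528/25 ≈ -8541.1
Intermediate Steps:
u(y) = y + y**2 (u(y) = y**2 + y = y + y**2)
82*(-104 + u((-1 - 3)/(-2 + 7))) = 82*(-104 + ((-1 - 3)/(-2 + 7))*(1 + (-1 - 3)/(-2 + 7))) = 82*(-104 + (-4/5)*(1 - 4/5)) = 82*(-104 + (-4*1/5)*(1 - 4*1/5)) = 82*(-104 - 4*(1 - 4/5)/5) = 82*(-104 - 4/5*1/5) = 82*(-104 - 4/25) = 82*(-2604/25) = -213528/25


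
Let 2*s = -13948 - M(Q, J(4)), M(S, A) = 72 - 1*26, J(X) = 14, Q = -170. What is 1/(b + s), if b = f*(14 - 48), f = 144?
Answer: -1/11893 ≈ -8.4083e-5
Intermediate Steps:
M(S, A) = 46 (M(S, A) = 72 - 26 = 46)
s = -6997 (s = (-13948 - 1*46)/2 = (-13948 - 46)/2 = (1/2)*(-13994) = -6997)
b = -4896 (b = 144*(14 - 48) = 144*(-34) = -4896)
1/(b + s) = 1/(-4896 - 6997) = 1/(-11893) = -1/11893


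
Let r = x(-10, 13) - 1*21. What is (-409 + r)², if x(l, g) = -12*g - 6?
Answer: 350464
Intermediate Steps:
x(l, g) = -6 - 12*g
r = -183 (r = (-6 - 12*13) - 1*21 = (-6 - 156) - 21 = -162 - 21 = -183)
(-409 + r)² = (-409 - 183)² = (-592)² = 350464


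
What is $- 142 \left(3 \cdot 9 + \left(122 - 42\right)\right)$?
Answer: $-15194$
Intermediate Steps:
$- 142 \left(3 \cdot 9 + \left(122 - 42\right)\right) = - 142 \left(27 + \left(122 - 42\right)\right) = - 142 \left(27 + 80\right) = \left(-142\right) 107 = -15194$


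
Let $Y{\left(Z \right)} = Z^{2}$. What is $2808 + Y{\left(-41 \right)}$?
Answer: $4489$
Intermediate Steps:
$2808 + Y{\left(-41 \right)} = 2808 + \left(-41\right)^{2} = 2808 + 1681 = 4489$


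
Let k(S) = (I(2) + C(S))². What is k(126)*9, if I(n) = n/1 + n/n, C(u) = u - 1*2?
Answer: 145161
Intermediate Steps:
C(u) = -2 + u (C(u) = u - 2 = -2 + u)
I(n) = 1 + n (I(n) = n*1 + 1 = n + 1 = 1 + n)
k(S) = (1 + S)² (k(S) = ((1 + 2) + (-2 + S))² = (3 + (-2 + S))² = (1 + S)²)
k(126)*9 = (1 + 126)²*9 = 127²*9 = 16129*9 = 145161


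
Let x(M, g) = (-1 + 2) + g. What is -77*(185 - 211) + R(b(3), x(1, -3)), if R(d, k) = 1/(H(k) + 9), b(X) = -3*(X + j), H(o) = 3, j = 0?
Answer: 24025/12 ≈ 2002.1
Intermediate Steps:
b(X) = -3*X (b(X) = -3*(X + 0) = -3*X)
x(M, g) = 1 + g
R(d, k) = 1/12 (R(d, k) = 1/(3 + 9) = 1/12)
-77*(185 - 211) + R(b(3), x(1, -3)) = -77*(185 - 211) + 1/12 = -77*(-26) + 1/12 = 2002 + 1/12 = 24025/12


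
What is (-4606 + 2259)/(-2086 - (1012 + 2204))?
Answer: 2347/5302 ≈ 0.44266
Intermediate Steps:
(-4606 + 2259)/(-2086 - (1012 + 2204)) = -2347/(-2086 - 1*3216) = -2347/(-2086 - 3216) = -2347/(-5302) = -2347*(-1/5302) = 2347/5302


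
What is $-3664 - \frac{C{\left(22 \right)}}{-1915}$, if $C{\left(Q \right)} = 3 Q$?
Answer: $- \frac{7016494}{1915} \approx -3664.0$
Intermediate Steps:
$-3664 - \frac{C{\left(22 \right)}}{-1915} = -3664 - \frac{3 \cdot 22}{-1915} = -3664 - 66 \left(- \frac{1}{1915}\right) = -3664 - - \frac{66}{1915} = -3664 + \frac{66}{1915} = - \frac{7016494}{1915}$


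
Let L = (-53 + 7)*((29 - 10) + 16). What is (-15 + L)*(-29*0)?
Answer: 0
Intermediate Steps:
L = -1610 (L = -46*(19 + 16) = -46*35 = -1610)
(-15 + L)*(-29*0) = (-15 - 1610)*(-29*0) = -1625*0 = 0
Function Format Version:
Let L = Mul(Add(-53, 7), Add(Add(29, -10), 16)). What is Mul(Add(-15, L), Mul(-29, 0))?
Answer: 0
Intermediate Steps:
L = -1610 (L = Mul(-46, Add(19, 16)) = Mul(-46, 35) = -1610)
Mul(Add(-15, L), Mul(-29, 0)) = Mul(Add(-15, -1610), Mul(-29, 0)) = Mul(-1625, 0) = 0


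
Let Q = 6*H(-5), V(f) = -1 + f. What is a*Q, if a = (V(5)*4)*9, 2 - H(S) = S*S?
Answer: -19872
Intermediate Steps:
H(S) = 2 - S² (H(S) = 2 - S*S = 2 - S²)
Q = -138 (Q = 6*(2 - 1*(-5)²) = 6*(2 - 1*25) = 6*(2 - 25) = 6*(-23) = -138)
a = 144 (a = ((-1 + 5)*4)*9 = (4*4)*9 = 16*9 = 144)
a*Q = 144*(-138) = -19872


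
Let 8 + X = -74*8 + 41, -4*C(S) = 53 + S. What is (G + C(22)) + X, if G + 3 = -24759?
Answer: -101359/4 ≈ -25340.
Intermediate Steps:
G = -24762 (G = -3 - 24759 = -24762)
C(S) = -53/4 - S/4 (C(S) = -(53 + S)/4 = -53/4 - S/4)
X = -559 (X = -8 + (-74*8 + 41) = -8 + (-592 + 41) = -8 - 551 = -559)
(G + C(22)) + X = (-24762 + (-53/4 - 1/4*22)) - 559 = (-24762 + (-53/4 - 11/2)) - 559 = (-24762 - 75/4) - 559 = -99123/4 - 559 = -101359/4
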